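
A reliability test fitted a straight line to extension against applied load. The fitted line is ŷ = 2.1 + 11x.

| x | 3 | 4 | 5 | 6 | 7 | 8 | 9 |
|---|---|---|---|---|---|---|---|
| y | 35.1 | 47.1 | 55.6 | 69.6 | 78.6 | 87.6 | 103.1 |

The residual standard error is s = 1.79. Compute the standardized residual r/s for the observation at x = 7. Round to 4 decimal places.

ŷ = 2.1 + 11·7 = 79.1
r = 78.6 − 79.1 = -0.5
r/s = -0.5 / 1.79 = -0.2793

-0.2793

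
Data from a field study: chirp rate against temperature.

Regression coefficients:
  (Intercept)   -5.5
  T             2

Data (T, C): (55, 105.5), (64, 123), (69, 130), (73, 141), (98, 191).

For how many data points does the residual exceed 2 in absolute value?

T=55: ŷ = -5.5 + 2·55 = 104.5; e = 105.5 − 104.5 = 1
T=64: ŷ = -5.5 + 2·64 = 122.5; e = 123 − 122.5 = 0.5
T=69: ŷ = -5.5 + 2·69 = 132.5; e = 130 − 132.5 = -2.5
T=73: ŷ = -5.5 + 2·73 = 140.5; e = 141 − 140.5 = 0.5
T=98: ŷ = -5.5 + 2·98 = 190.5; e = 191 − 190.5 = 0.5
|e| > 2: T=69 (|e|=2.5) → 1

1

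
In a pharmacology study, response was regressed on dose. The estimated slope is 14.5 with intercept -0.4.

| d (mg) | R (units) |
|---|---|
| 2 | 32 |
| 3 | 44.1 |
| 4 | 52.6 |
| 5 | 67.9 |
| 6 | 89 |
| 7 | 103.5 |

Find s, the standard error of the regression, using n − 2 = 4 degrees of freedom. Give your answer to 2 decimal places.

s = 4.08

d=2: R̂ = -0.4 + 14.5·2 = 28.6; e = 32 − 28.6 = 3.4
d=3: R̂ = -0.4 + 14.5·3 = 43.1; e = 44.1 − 43.1 = 1
d=4: R̂ = -0.4 + 14.5·4 = 57.6; e = 52.6 − 57.6 = -5
d=5: R̂ = -0.4 + 14.5·5 = 72.1; e = 67.9 − 72.1 = -4.2
d=6: R̂ = -0.4 + 14.5·6 = 86.6; e = 89 − 86.6 = 2.4
d=7: R̂ = -0.4 + 14.5·7 = 101.1; e = 103.5 − 101.1 = 2.4
SSE = 11.56 + 1 + 25 + 17.64 + 5.76 + 5.76 = 66.72
s = √(66.72/4) = √16.68 ≈ 4.08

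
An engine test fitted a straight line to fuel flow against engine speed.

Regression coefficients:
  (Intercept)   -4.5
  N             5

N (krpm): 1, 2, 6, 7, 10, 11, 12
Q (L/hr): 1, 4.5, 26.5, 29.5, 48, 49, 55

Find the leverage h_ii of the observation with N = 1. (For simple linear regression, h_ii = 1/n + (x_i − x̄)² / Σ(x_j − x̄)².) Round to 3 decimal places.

h = 0.464

N̄ = (1 + 2 + 6 + 7 + 10 + 11 + 12)/7 = 7
Σ(N − N̄)² = 36 + 25 + 1 + 0 + 9 + 16 + 25 = 112
h = 1/7 + (-6)²/112 = 0.142857 + 0.321429 = 0.464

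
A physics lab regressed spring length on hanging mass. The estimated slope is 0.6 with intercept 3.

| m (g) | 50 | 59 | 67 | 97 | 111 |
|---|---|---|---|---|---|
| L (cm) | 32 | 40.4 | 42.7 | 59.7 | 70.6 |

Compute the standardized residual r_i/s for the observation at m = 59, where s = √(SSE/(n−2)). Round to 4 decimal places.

m=50: L̂ = 3 + 0.6·50 = 33; r = 32 − 33 = -1
m=59: L̂ = 3 + 0.6·59 = 38.4; r = 40.4 − 38.4 = 2
m=67: L̂ = 3 + 0.6·67 = 43.2; r = 42.7 − 43.2 = -0.5
m=97: L̂ = 3 + 0.6·97 = 61.2; r = 59.7 − 61.2 = -1.5
m=111: L̂ = 3 + 0.6·111 = 69.6; r = 70.6 − 69.6 = 1
SSE = 1 + 4 + 0.25 + 2.25 + 1 = 8.5
s = √(8.5/3) = 1.68325
r/s = 2 / 1.68325 = 1.1882

1.1882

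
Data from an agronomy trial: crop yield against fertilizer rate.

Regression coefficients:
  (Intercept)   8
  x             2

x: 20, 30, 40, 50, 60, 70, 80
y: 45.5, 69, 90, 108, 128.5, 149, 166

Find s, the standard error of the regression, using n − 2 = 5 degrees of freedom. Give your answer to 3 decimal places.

x=20: ŷ = 8 + 2·20 = 48; r = 45.5 − 48 = -2.5
x=30: ŷ = 8 + 2·30 = 68; r = 69 − 68 = 1
x=40: ŷ = 8 + 2·40 = 88; r = 90 − 88 = 2
x=50: ŷ = 8 + 2·50 = 108; r = 108 − 108 = 0
x=60: ŷ = 8 + 2·60 = 128; r = 128.5 − 128 = 0.5
x=70: ŷ = 8 + 2·70 = 148; r = 149 − 148 = 1
x=80: ŷ = 8 + 2·80 = 168; r = 166 − 168 = -2
SSE = 6.25 + 1 + 4 + 0 + 0.25 + 1 + 4 = 16.5
s = √(16.5/5) = √3.3 ≈ 1.817

s = 1.817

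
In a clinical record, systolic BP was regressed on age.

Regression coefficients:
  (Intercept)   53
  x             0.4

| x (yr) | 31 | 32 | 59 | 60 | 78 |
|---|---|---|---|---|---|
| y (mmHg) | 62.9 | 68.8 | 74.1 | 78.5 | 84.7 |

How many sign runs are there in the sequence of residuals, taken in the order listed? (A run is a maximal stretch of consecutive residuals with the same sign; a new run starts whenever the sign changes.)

x=31: ŷ = 53 + 0.4·31 = 65.4; r = 62.9 − 65.4 = -2.5
x=32: ŷ = 53 + 0.4·32 = 65.8; r = 68.8 − 65.8 = 3
x=59: ŷ = 53 + 0.4·59 = 76.6; r = 74.1 − 76.6 = -2.5
x=60: ŷ = 53 + 0.4·60 = 77; r = 78.5 − 77 = 1.5
x=78: ŷ = 53 + 0.4·78 = 84.2; r = 84.7 − 84.2 = 0.5
Signs: − + − + +
Runs: −×1, +×1, −×1, +×2 → 4

4 runs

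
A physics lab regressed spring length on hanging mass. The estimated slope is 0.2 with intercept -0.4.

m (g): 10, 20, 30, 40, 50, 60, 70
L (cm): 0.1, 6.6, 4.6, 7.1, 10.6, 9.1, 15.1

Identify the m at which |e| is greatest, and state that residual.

m=10: ŷ = -0.4 + 0.2·10 = 1.6; e = 0.1 − 1.6 = -1.5
m=20: ŷ = -0.4 + 0.2·20 = 3.6; e = 6.6 − 3.6 = 3
m=30: ŷ = -0.4 + 0.2·30 = 5.6; e = 4.6 − 5.6 = -1
m=40: ŷ = -0.4 + 0.2·40 = 7.6; e = 7.1 − 7.6 = -0.5
m=50: ŷ = -0.4 + 0.2·50 = 9.6; e = 10.6 − 9.6 = 1
m=60: ŷ = -0.4 + 0.2·60 = 11.6; e = 9.1 − 11.6 = -2.5
m=70: ŷ = -0.4 + 0.2·70 = 13.6; e = 15.1 − 13.6 = 1.5
Largest |e| is 3 at m = 20, residual 3.

m = 20, e = 3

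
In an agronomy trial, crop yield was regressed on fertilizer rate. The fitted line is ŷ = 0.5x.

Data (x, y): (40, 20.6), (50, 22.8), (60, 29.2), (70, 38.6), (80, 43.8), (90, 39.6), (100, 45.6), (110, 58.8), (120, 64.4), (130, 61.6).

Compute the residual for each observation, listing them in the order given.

0.6, -2.2, -0.8, 3.6, 3.8, -5.4, -4.4, 3.8, 4.4, -3.4

x=40: ŷ = 0.5·40 = 20; r = 20.6 − 20 = 0.6
x=50: ŷ = 0.5·50 = 25; r = 22.8 − 25 = -2.2
x=60: ŷ = 0.5·60 = 30; r = 29.2 − 30 = -0.8
x=70: ŷ = 0.5·70 = 35; r = 38.6 − 35 = 3.6
x=80: ŷ = 0.5·80 = 40; r = 43.8 − 40 = 3.8
x=90: ŷ = 0.5·90 = 45; r = 39.6 − 45 = -5.4
x=100: ŷ = 0.5·100 = 50; r = 45.6 − 50 = -4.4
x=110: ŷ = 0.5·110 = 55; r = 58.8 − 55 = 3.8
x=120: ŷ = 0.5·120 = 60; r = 64.4 − 60 = 4.4
x=130: ŷ = 0.5·130 = 65; r = 61.6 − 65 = -3.4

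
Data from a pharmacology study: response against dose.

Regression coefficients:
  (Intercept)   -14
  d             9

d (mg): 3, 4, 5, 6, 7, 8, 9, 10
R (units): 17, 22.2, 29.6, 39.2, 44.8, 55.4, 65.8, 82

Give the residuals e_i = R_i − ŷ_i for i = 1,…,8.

4, 0.2, -1.4, -0.8, -4.2, -2.6, -1.2, 6

d=3: ŷ = -14 + 9·3 = 13; e = 17 − 13 = 4
d=4: ŷ = -14 + 9·4 = 22; e = 22.2 − 22 = 0.2
d=5: ŷ = -14 + 9·5 = 31; e = 29.6 − 31 = -1.4
d=6: ŷ = -14 + 9·6 = 40; e = 39.2 − 40 = -0.8
d=7: ŷ = -14 + 9·7 = 49; e = 44.8 − 49 = -4.2
d=8: ŷ = -14 + 9·8 = 58; e = 55.4 − 58 = -2.6
d=9: ŷ = -14 + 9·9 = 67; e = 65.8 − 67 = -1.2
d=10: ŷ = -14 + 9·10 = 76; e = 82 − 76 = 6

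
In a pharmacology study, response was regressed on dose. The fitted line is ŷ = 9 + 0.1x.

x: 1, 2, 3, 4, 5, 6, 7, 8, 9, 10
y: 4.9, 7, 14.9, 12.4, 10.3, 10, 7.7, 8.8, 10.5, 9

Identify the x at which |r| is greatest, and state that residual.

x=1: ŷ = 9 + 0.1·1 = 9.1; r = 4.9 − 9.1 = -4.2
x=2: ŷ = 9 + 0.1·2 = 9.2; r = 7 − 9.2 = -2.2
x=3: ŷ = 9 + 0.1·3 = 9.3; r = 14.9 − 9.3 = 5.6
x=4: ŷ = 9 + 0.1·4 = 9.4; r = 12.4 − 9.4 = 3
x=5: ŷ = 9 + 0.1·5 = 9.5; r = 10.3 − 9.5 = 0.8
x=6: ŷ = 9 + 0.1·6 = 9.6; r = 10 − 9.6 = 0.4
x=7: ŷ = 9 + 0.1·7 = 9.7; r = 7.7 − 9.7 = -2
x=8: ŷ = 9 + 0.1·8 = 9.8; r = 8.8 − 9.8 = -1
x=9: ŷ = 9 + 0.1·9 = 9.9; r = 10.5 − 9.9 = 0.6
x=10: ŷ = 9 + 0.1·10 = 10; r = 9 − 10 = -1
Largest |r| is 5.6 at x = 3, residual 5.6.

x = 3, r = 5.6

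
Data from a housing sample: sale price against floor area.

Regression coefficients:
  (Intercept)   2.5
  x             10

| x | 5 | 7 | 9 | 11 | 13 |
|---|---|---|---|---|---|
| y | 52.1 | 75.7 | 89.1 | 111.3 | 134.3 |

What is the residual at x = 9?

ŷ = 2.5 + 10·9 = 92.5
e = 89.1 − 92.5 = -3.4

e = -3.4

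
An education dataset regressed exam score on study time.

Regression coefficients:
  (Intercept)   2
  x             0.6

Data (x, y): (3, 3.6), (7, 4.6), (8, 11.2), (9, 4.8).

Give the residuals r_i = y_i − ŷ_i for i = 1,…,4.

-0.2, -1.6, 4.4, -2.6

x=3: ŷ = 2 + 0.6·3 = 3.8; r = 3.6 − 3.8 = -0.2
x=7: ŷ = 2 + 0.6·7 = 6.2; r = 4.6 − 6.2 = -1.6
x=8: ŷ = 2 + 0.6·8 = 6.8; r = 11.2 − 6.8 = 4.4
x=9: ŷ = 2 + 0.6·9 = 7.4; r = 4.8 − 7.4 = -2.6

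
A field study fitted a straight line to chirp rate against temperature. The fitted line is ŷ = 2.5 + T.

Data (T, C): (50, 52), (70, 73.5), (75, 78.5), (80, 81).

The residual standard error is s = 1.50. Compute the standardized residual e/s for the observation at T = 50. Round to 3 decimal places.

-0.333

ŷ = 2.5 + 50 = 52.5
e = 52 − 52.5 = -0.5
e/s = -0.5 / 1.50 = -0.333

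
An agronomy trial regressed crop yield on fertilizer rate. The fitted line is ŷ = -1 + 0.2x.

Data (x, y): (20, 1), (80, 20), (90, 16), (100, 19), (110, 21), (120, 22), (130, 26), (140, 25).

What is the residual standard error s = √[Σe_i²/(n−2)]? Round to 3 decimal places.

x=20: ŷ = -1 + 0.2·20 = 3; e = 1 − 3 = -2
x=80: ŷ = -1 + 0.2·80 = 15; e = 20 − 15 = 5
x=90: ŷ = -1 + 0.2·90 = 17; e = 16 − 17 = -1
x=100: ŷ = -1 + 0.2·100 = 19; e = 19 − 19 = 0
x=110: ŷ = -1 + 0.2·110 = 21; e = 21 − 21 = 0
x=120: ŷ = -1 + 0.2·120 = 23; e = 22 − 23 = -1
x=130: ŷ = -1 + 0.2·130 = 25; e = 26 − 25 = 1
x=140: ŷ = -1 + 0.2·140 = 27; e = 25 − 27 = -2
SSE = 4 + 25 + 1 + 0 + 0 + 1 + 1 + 4 = 36
s = √(36/6) = √6 ≈ 2.449

s = 2.449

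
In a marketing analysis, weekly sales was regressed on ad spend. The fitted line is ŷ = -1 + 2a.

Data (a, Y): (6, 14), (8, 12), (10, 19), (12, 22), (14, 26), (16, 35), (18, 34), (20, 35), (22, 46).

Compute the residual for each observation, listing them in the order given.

a=6: ŷ = -1 + 2·6 = 11; e = 14 − 11 = 3
a=8: ŷ = -1 + 2·8 = 15; e = 12 − 15 = -3
a=10: ŷ = -1 + 2·10 = 19; e = 19 − 19 = 0
a=12: ŷ = -1 + 2·12 = 23; e = 22 − 23 = -1
a=14: ŷ = -1 + 2·14 = 27; e = 26 − 27 = -1
a=16: ŷ = -1 + 2·16 = 31; e = 35 − 31 = 4
a=18: ŷ = -1 + 2·18 = 35; e = 34 − 35 = -1
a=20: ŷ = -1 + 2·20 = 39; e = 35 − 39 = -4
a=22: ŷ = -1 + 2·22 = 43; e = 46 − 43 = 3

3, -3, 0, -1, -1, 4, -1, -4, 3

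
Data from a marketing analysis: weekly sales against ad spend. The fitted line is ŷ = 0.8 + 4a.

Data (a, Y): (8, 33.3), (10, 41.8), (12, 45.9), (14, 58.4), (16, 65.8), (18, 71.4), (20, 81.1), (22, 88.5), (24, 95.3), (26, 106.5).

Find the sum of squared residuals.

a=8: ŷ = 0.8 + 4·8 = 32.8; r = 33.3 − 32.8 = 0.5
a=10: ŷ = 0.8 + 4·10 = 40.8; r = 41.8 − 40.8 = 1
a=12: ŷ = 0.8 + 4·12 = 48.8; r = 45.9 − 48.8 = -2.9
a=14: ŷ = 0.8 + 4·14 = 56.8; r = 58.4 − 56.8 = 1.6
a=16: ŷ = 0.8 + 4·16 = 64.8; r = 65.8 − 64.8 = 1
a=18: ŷ = 0.8 + 4·18 = 72.8; r = 71.4 − 72.8 = -1.4
a=20: ŷ = 0.8 + 4·20 = 80.8; r = 81.1 − 80.8 = 0.3
a=22: ŷ = 0.8 + 4·22 = 88.8; r = 88.5 − 88.8 = -0.3
a=24: ŷ = 0.8 + 4·24 = 96.8; r = 95.3 − 96.8 = -1.5
a=26: ŷ = 0.8 + 4·26 = 104.8; r = 106.5 − 104.8 = 1.7
SSE = 0.25 + 1 + 8.41 + 2.56 + 1 + 1.96 + 0.09 + 0.09 + 2.25 + 2.89 = 20.5

SSE = 20.5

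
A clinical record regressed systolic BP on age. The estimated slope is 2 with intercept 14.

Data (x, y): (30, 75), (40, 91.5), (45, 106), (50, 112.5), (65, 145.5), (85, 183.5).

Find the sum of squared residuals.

x=30: ŷ = 14 + 2·30 = 74; e = 75 − 74 = 1
x=40: ŷ = 14 + 2·40 = 94; e = 91.5 − 94 = -2.5
x=45: ŷ = 14 + 2·45 = 104; e = 106 − 104 = 2
x=50: ŷ = 14 + 2·50 = 114; e = 112.5 − 114 = -1.5
x=65: ŷ = 14 + 2·65 = 144; e = 145.5 − 144 = 1.5
x=85: ŷ = 14 + 2·85 = 184; e = 183.5 − 184 = -0.5
SSE = 1 + 6.25 + 4 + 2.25 + 2.25 + 0.25 = 16

SSE = 16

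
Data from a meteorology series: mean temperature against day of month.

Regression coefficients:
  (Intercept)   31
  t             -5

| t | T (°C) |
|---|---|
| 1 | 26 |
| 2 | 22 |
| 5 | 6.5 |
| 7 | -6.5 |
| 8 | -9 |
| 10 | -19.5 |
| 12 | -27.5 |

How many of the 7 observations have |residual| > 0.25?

t=1: ŷ = 31 − 5·1 = 26; e = 26 − 26 = 0
t=2: ŷ = 31 − 5·2 = 21; e = 22 − 21 = 1
t=5: ŷ = 31 − 5·5 = 6; e = 6.5 − 6 = 0.5
t=7: ŷ = 31 − 5·7 = -4; e = -6.5 − (-4) = -2.5
t=8: ŷ = 31 − 5·8 = -9; e = -9 − (-9) = 0
t=10: ŷ = 31 − 5·10 = -19; e = -19.5 − (-19) = -0.5
t=12: ŷ = 31 − 5·12 = -29; e = -27.5 − (-29) = 1.5
|e| > 0.25: t=2 (|e|=1), t=5 (|e|=0.5), t=7 (|e|=2.5), t=10 (|e|=0.5), t=12 (|e|=1.5) → 5

5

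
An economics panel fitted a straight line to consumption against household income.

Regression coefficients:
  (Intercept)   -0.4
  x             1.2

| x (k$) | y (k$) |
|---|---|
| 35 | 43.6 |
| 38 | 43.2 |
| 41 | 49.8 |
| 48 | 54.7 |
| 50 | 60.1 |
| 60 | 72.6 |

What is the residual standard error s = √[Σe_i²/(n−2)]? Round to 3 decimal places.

s = 2.031

x=35: ŷ = -0.4 + 1.2·35 = 41.6; e = 43.6 − 41.6 = 2
x=38: ŷ = -0.4 + 1.2·38 = 45.2; e = 43.2 − 45.2 = -2
x=41: ŷ = -0.4 + 1.2·41 = 48.8; e = 49.8 − 48.8 = 1
x=48: ŷ = -0.4 + 1.2·48 = 57.2; e = 54.7 − 57.2 = -2.5
x=50: ŷ = -0.4 + 1.2·50 = 59.6; e = 60.1 − 59.6 = 0.5
x=60: ŷ = -0.4 + 1.2·60 = 71.6; e = 72.6 − 71.6 = 1
SSE = 4 + 4 + 1 + 6.25 + 0.25 + 1 = 16.5
s = √(16.5/4) = √4.125 ≈ 2.031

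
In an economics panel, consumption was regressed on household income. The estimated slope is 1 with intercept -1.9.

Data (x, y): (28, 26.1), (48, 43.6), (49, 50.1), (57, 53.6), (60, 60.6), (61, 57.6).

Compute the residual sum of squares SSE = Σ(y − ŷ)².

x=28: ŷ = -1.9 + 28 = 26.1; e = 26.1 − 26.1 = 0
x=48: ŷ = -1.9 + 48 = 46.1; e = 43.6 − 46.1 = -2.5
x=49: ŷ = -1.9 + 49 = 47.1; e = 50.1 − 47.1 = 3
x=57: ŷ = -1.9 + 57 = 55.1; e = 53.6 − 55.1 = -1.5
x=60: ŷ = -1.9 + 60 = 58.1; e = 60.6 − 58.1 = 2.5
x=61: ŷ = -1.9 + 61 = 59.1; e = 57.6 − 59.1 = -1.5
SSE = 0 + 6.25 + 9 + 2.25 + 6.25 + 2.25 = 26

SSE = 26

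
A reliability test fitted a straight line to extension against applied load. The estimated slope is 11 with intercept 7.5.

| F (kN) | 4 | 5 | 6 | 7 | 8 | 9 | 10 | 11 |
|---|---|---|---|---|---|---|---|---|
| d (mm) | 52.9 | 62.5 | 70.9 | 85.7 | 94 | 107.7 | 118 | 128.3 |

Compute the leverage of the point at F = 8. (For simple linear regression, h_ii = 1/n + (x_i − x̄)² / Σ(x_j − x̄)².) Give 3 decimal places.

h = 0.131

F̄ = (4 + 5 + 6 + 7 + 8 + 9 + 10 + 11)/8 = 7.5
Σ(F − F̄)² = 12.25 + 6.25 + 2.25 + 0.25 + 0.25 + 2.25 + 6.25 + 12.25 = 42
h = 1/8 + (0.5)²/42 = 0.125 + 0.00595238 = 0.131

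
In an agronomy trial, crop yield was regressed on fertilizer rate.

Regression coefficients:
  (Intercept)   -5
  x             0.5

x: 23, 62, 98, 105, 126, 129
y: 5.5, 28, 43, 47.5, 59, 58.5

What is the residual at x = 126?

r = 1

ŷ = -5 + 0.5·126 = 58
r = 59 − 58 = 1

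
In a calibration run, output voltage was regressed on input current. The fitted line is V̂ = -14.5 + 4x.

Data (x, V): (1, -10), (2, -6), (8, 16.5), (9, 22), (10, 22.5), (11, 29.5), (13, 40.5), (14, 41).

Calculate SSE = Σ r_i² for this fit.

SSE = 20

x=1: V̂ = -14.5 + 4·1 = -10.5; r = -10 − (-10.5) = 0.5
x=2: V̂ = -14.5 + 4·2 = -6.5; r = -6 − (-6.5) = 0.5
x=8: V̂ = -14.5 + 4·8 = 17.5; r = 16.5 − 17.5 = -1
x=9: V̂ = -14.5 + 4·9 = 21.5; r = 22 − 21.5 = 0.5
x=10: V̂ = -14.5 + 4·10 = 25.5; r = 22.5 − 25.5 = -3
x=11: V̂ = -14.5 + 4·11 = 29.5; r = 29.5 − 29.5 = 0
x=13: V̂ = -14.5 + 4·13 = 37.5; r = 40.5 − 37.5 = 3
x=14: V̂ = -14.5 + 4·14 = 41.5; r = 41 − 41.5 = -0.5
SSE = 0.25 + 0.25 + 1 + 0.25 + 9 + 0 + 9 + 0.25 = 20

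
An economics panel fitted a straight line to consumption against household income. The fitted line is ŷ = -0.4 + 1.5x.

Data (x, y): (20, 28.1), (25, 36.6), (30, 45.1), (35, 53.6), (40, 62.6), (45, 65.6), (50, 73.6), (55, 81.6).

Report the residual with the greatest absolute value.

x=20: ŷ = -0.4 + 1.5·20 = 29.6; r = 28.1 − 29.6 = -1.5
x=25: ŷ = -0.4 + 1.5·25 = 37.1; r = 36.6 − 37.1 = -0.5
x=30: ŷ = -0.4 + 1.5·30 = 44.6; r = 45.1 − 44.6 = 0.5
x=35: ŷ = -0.4 + 1.5·35 = 52.1; r = 53.6 − 52.1 = 1.5
x=40: ŷ = -0.4 + 1.5·40 = 59.6; r = 62.6 − 59.6 = 3
x=45: ŷ = -0.4 + 1.5·45 = 67.1; r = 65.6 − 67.1 = -1.5
x=50: ŷ = -0.4 + 1.5·50 = 74.6; r = 73.6 − 74.6 = -1
x=55: ŷ = -0.4 + 1.5·55 = 82.1; r = 81.6 − 82.1 = -0.5
Largest |r| is 3 at x = 40, residual 3.

r = 3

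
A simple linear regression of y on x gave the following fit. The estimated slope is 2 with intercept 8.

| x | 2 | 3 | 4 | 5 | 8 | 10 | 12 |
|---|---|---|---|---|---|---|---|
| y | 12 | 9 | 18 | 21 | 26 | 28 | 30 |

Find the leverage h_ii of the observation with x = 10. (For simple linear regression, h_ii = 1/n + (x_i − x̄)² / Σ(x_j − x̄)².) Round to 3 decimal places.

x̄ = (2 + 3 + 4 + 5 + 8 + 10 + 12)/7 = 6.28571
Σ(x − x̄)² = 18.3673 + 10.7959 + 5.22449 + 1.65306 + 2.93878 + 13.7959 + 32.6531 = 85.4286
h = 1/7 + (3.71429)²/85.4286 = 0.142857 + 0.161491 = 0.304

h = 0.304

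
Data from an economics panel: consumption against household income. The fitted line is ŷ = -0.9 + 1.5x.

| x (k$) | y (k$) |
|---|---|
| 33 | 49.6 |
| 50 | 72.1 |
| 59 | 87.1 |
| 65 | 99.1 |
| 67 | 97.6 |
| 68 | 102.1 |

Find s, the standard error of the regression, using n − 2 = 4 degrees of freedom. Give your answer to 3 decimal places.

x=33: ŷ = -0.9 + 1.5·33 = 48.6; e = 49.6 − 48.6 = 1
x=50: ŷ = -0.9 + 1.5·50 = 74.1; e = 72.1 − 74.1 = -2
x=59: ŷ = -0.9 + 1.5·59 = 87.6; e = 87.1 − 87.6 = -0.5
x=65: ŷ = -0.9 + 1.5·65 = 96.6; e = 99.1 − 96.6 = 2.5
x=67: ŷ = -0.9 + 1.5·67 = 99.6; e = 97.6 − 99.6 = -2
x=68: ŷ = -0.9 + 1.5·68 = 101.1; e = 102.1 − 101.1 = 1
SSE = 1 + 4 + 0.25 + 6.25 + 4 + 1 = 16.5
s = √(16.5/4) = √4.125 ≈ 2.031

s = 2.031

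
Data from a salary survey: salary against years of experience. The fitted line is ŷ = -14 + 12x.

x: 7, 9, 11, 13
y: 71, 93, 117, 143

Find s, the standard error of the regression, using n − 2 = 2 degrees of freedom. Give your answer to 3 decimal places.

s = 1.414

x=7: ŷ = -14 + 12·7 = 70; e = 71 − 70 = 1
x=9: ŷ = -14 + 12·9 = 94; e = 93 − 94 = -1
x=11: ŷ = -14 + 12·11 = 118; e = 117 − 118 = -1
x=13: ŷ = -14 + 12·13 = 142; e = 143 − 142 = 1
SSE = 1 + 1 + 1 + 1 = 4
s = √(4/2) = √2 ≈ 1.414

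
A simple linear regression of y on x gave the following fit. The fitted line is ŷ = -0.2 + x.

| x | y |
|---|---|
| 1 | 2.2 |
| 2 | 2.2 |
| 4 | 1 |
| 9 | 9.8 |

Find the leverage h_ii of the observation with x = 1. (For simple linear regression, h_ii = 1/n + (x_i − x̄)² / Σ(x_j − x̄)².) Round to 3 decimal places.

x̄ = (1 + 2 + 4 + 9)/4 = 4
Σ(x − x̄)² = 9 + 4 + 0 + 25 = 38
h = 1/4 + (-3)²/38 = 0.25 + 0.236842 = 0.487

h = 0.487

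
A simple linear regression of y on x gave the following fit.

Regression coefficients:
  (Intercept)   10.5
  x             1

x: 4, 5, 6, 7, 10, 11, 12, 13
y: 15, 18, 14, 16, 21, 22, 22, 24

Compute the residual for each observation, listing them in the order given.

x=4: ŷ = 10.5 + 4 = 14.5; r = 15 − 14.5 = 0.5
x=5: ŷ = 10.5 + 5 = 15.5; r = 18 − 15.5 = 2.5
x=6: ŷ = 10.5 + 6 = 16.5; r = 14 − 16.5 = -2.5
x=7: ŷ = 10.5 + 7 = 17.5; r = 16 − 17.5 = -1.5
x=10: ŷ = 10.5 + 10 = 20.5; r = 21 − 20.5 = 0.5
x=11: ŷ = 10.5 + 11 = 21.5; r = 22 − 21.5 = 0.5
x=12: ŷ = 10.5 + 12 = 22.5; r = 22 − 22.5 = -0.5
x=13: ŷ = 10.5 + 13 = 23.5; r = 24 − 23.5 = 0.5

0.5, 2.5, -2.5, -1.5, 0.5, 0.5, -0.5, 0.5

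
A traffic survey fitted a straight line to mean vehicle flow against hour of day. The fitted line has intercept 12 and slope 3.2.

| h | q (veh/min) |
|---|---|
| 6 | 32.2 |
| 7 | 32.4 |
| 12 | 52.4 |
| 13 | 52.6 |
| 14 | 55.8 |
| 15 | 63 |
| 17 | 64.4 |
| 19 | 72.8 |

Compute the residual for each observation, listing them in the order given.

1, -2, 2, -1, -1, 3, -2, 0

h=6: q̂ = 12 + 3.2·6 = 31.2; e = 32.2 − 31.2 = 1
h=7: q̂ = 12 + 3.2·7 = 34.4; e = 32.4 − 34.4 = -2
h=12: q̂ = 12 + 3.2·12 = 50.4; e = 52.4 − 50.4 = 2
h=13: q̂ = 12 + 3.2·13 = 53.6; e = 52.6 − 53.6 = -1
h=14: q̂ = 12 + 3.2·14 = 56.8; e = 55.8 − 56.8 = -1
h=15: q̂ = 12 + 3.2·15 = 60; e = 63 − 60 = 3
h=17: q̂ = 12 + 3.2·17 = 66.4; e = 64.4 − 66.4 = -2
h=19: q̂ = 12 + 3.2·19 = 72.8; e = 72.8 − 72.8 = 0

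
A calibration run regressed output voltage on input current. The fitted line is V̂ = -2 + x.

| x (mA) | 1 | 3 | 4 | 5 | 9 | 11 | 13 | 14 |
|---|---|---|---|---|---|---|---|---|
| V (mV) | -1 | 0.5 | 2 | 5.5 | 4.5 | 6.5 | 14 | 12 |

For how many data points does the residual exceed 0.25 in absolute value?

x=1: V̂ = -2 + 1 = -1; e = -1 − (-1) = 0
x=3: V̂ = -2 + 3 = 1; e = 0.5 − 1 = -0.5
x=4: V̂ = -2 + 4 = 2; e = 2 − 2 = 0
x=5: V̂ = -2 + 5 = 3; e = 5.5 − 3 = 2.5
x=9: V̂ = -2 + 9 = 7; e = 4.5 − 7 = -2.5
x=11: V̂ = -2 + 11 = 9; e = 6.5 − 9 = -2.5
x=13: V̂ = -2 + 13 = 11; e = 14 − 11 = 3
x=14: V̂ = -2 + 14 = 12; e = 12 − 12 = 0
|e| > 0.25: x=3 (|e|=0.5), x=5 (|e|=2.5), x=9 (|e|=2.5), x=11 (|e|=2.5), x=13 (|e|=3) → 5

5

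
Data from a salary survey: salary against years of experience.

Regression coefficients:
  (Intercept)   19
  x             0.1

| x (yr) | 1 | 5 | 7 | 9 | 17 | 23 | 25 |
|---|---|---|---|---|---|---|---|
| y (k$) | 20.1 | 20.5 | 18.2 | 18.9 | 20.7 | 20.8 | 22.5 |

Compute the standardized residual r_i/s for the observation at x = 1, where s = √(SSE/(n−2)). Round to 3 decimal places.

0.877

x=1: ŷ = 19 + 0.1·1 = 19.1; r = 20.1 − 19.1 = 1
x=5: ŷ = 19 + 0.1·5 = 19.5; r = 20.5 − 19.5 = 1
x=7: ŷ = 19 + 0.1·7 = 19.7; r = 18.2 − 19.7 = -1.5
x=9: ŷ = 19 + 0.1·9 = 19.9; r = 18.9 − 19.9 = -1
x=17: ŷ = 19 + 0.1·17 = 20.7; r = 20.7 − 20.7 = 0
x=23: ŷ = 19 + 0.1·23 = 21.3; r = 20.8 − 21.3 = -0.5
x=25: ŷ = 19 + 0.1·25 = 21.5; r = 22.5 − 21.5 = 1
SSE = 1 + 1 + 2.25 + 1 + 0 + 0.25 + 1 = 6.5
s = √(6.5/5) = 1.14018
r/s = 1 / 1.14018 = 0.877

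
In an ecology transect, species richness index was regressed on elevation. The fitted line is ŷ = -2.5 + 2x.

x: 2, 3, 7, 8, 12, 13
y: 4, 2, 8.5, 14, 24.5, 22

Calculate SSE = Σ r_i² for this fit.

x=2: ŷ = -2.5 + 2·2 = 1.5; r = 4 − 1.5 = 2.5
x=3: ŷ = -2.5 + 2·3 = 3.5; r = 2 − 3.5 = -1.5
x=7: ŷ = -2.5 + 2·7 = 11.5; r = 8.5 − 11.5 = -3
x=8: ŷ = -2.5 + 2·8 = 13.5; r = 14 − 13.5 = 0.5
x=12: ŷ = -2.5 + 2·12 = 21.5; r = 24.5 − 21.5 = 3
x=13: ŷ = -2.5 + 2·13 = 23.5; r = 22 − 23.5 = -1.5
SSE = 6.25 + 2.25 + 9 + 0.25 + 9 + 2.25 = 29

SSE = 29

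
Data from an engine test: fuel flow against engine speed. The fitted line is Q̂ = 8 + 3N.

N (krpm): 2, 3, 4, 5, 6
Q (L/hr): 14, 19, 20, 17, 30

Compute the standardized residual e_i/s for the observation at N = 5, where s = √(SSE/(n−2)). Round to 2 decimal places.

-1.39

N=2: Q̂ = 8 + 3·2 = 14; e = 14 − 14 = 0
N=3: Q̂ = 8 + 3·3 = 17; e = 19 − 17 = 2
N=4: Q̂ = 8 + 3·4 = 20; e = 20 − 20 = 0
N=5: Q̂ = 8 + 3·5 = 23; e = 17 − 23 = -6
N=6: Q̂ = 8 + 3·6 = 26; e = 30 − 26 = 4
SSE = 0 + 4 + 0 + 36 + 16 = 56
s = √(56/3) = 4.32049
e/s = -6 / 4.32049 = -1.39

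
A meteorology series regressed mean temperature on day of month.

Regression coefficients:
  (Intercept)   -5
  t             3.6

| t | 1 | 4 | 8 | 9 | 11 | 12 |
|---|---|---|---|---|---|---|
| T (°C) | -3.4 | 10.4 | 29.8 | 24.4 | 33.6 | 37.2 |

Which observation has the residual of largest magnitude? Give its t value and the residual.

t = 8, e = 6

t=1: ŷ = -5 + 3.6·1 = -1.4; e = -3.4 − (-1.4) = -2
t=4: ŷ = -5 + 3.6·4 = 9.4; e = 10.4 − 9.4 = 1
t=8: ŷ = -5 + 3.6·8 = 23.8; e = 29.8 − 23.8 = 6
t=9: ŷ = -5 + 3.6·9 = 27.4; e = 24.4 − 27.4 = -3
t=11: ŷ = -5 + 3.6·11 = 34.6; e = 33.6 − 34.6 = -1
t=12: ŷ = -5 + 3.6·12 = 38.2; e = 37.2 − 38.2 = -1
Largest |e| is 6 at t = 8, residual 6.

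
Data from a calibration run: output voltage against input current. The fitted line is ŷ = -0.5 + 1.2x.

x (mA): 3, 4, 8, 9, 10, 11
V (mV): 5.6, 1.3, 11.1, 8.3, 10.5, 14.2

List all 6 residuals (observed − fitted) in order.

2.5, -3, 2, -2, -1, 1.5

x=3: ŷ = -0.5 + 1.2·3 = 3.1; e = 5.6 − 3.1 = 2.5
x=4: ŷ = -0.5 + 1.2·4 = 4.3; e = 1.3 − 4.3 = -3
x=8: ŷ = -0.5 + 1.2·8 = 9.1; e = 11.1 − 9.1 = 2
x=9: ŷ = -0.5 + 1.2·9 = 10.3; e = 8.3 − 10.3 = -2
x=10: ŷ = -0.5 + 1.2·10 = 11.5; e = 10.5 − 11.5 = -1
x=11: ŷ = -0.5 + 1.2·11 = 12.7; e = 14.2 − 12.7 = 1.5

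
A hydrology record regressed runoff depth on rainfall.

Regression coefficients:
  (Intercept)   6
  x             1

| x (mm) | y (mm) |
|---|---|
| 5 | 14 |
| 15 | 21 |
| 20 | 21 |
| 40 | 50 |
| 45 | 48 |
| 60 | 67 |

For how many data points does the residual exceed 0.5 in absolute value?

5

x=5: ŷ = 6 + 5 = 11; r = 14 − 11 = 3
x=15: ŷ = 6 + 15 = 21; r = 21 − 21 = 0
x=20: ŷ = 6 + 20 = 26; r = 21 − 26 = -5
x=40: ŷ = 6 + 40 = 46; r = 50 − 46 = 4
x=45: ŷ = 6 + 45 = 51; r = 48 − 51 = -3
x=60: ŷ = 6 + 60 = 66; r = 67 − 66 = 1
|r| > 0.5: x=5 (|r|=3), x=20 (|r|=5), x=40 (|r|=4), x=45 (|r|=3), x=60 (|r|=1) → 5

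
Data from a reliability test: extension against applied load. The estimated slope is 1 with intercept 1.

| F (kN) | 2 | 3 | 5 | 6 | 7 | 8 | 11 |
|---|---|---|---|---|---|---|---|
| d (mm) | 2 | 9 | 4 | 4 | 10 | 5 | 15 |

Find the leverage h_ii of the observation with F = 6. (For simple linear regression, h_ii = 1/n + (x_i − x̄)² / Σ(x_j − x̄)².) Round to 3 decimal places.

F̄ = (2 + 3 + 5 + 6 + 7 + 8 + 11)/7 = 6
Σ(F − F̄)² = 16 + 9 + 1 + 0 + 1 + 4 + 25 = 56
h = 1/7 + (0)²/56 = 0.142857 + 0 = 0.143

h = 0.143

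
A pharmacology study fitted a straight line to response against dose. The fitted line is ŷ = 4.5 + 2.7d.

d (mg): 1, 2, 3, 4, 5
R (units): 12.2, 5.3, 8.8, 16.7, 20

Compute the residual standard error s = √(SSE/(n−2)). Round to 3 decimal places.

s = 4.710

d=1: ŷ = 4.5 + 2.7·1 = 7.2; e = 12.2 − 7.2 = 5
d=2: ŷ = 4.5 + 2.7·2 = 9.9; e = 5.3 − 9.9 = -4.6
d=3: ŷ = 4.5 + 2.7·3 = 12.6; e = 8.8 − 12.6 = -3.8
d=4: ŷ = 4.5 + 2.7·4 = 15.3; e = 16.7 − 15.3 = 1.4
d=5: ŷ = 4.5 + 2.7·5 = 18; e = 20 − 18 = 2
SSE = 25 + 21.16 + 14.44 + 1.96 + 4 = 66.56
s = √(66.56/3) = √22.1867 ≈ 4.710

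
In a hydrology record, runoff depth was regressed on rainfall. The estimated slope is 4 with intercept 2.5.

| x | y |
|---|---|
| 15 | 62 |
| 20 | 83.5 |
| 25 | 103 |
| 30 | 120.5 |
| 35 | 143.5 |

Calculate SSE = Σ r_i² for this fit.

SSE = 6.5

x=15: ŷ = 2.5 + 4·15 = 62.5; r = 62 − 62.5 = -0.5
x=20: ŷ = 2.5 + 4·20 = 82.5; r = 83.5 − 82.5 = 1
x=25: ŷ = 2.5 + 4·25 = 102.5; r = 103 − 102.5 = 0.5
x=30: ŷ = 2.5 + 4·30 = 122.5; r = 120.5 − 122.5 = -2
x=35: ŷ = 2.5 + 4·35 = 142.5; r = 143.5 − 142.5 = 1
SSE = 0.25 + 1 + 0.25 + 4 + 1 = 6.5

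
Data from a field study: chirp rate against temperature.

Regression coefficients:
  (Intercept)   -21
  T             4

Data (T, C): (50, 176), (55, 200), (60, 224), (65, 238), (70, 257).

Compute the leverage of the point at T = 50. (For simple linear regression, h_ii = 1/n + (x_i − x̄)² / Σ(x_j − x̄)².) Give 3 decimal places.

T̄ = (50 + 55 + 60 + 65 + 70)/5 = 60
Σ(T − T̄)² = 100 + 25 + 0 + 25 + 100 = 250
h = 1/5 + (-10)²/250 = 0.2 + 0.4 = 0.600

h = 0.600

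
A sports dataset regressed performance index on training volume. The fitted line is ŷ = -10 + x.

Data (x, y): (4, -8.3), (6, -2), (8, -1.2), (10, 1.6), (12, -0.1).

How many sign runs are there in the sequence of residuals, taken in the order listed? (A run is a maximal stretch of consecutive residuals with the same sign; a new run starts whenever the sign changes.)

3 runs

x=4: ŷ = -10 + 4 = -6; e = -8.3 − (-6) = -2.3
x=6: ŷ = -10 + 6 = -4; e = -2 − (-4) = 2
x=8: ŷ = -10 + 8 = -2; e = -1.2 − (-2) = 0.8
x=10: ŷ = -10 + 10 = 0; e = 1.6 − 0 = 1.6
x=12: ŷ = -10 + 12 = 2; e = -0.1 − 2 = -2.1
Signs: − + + + −
Runs: −×1, +×3, −×1 → 3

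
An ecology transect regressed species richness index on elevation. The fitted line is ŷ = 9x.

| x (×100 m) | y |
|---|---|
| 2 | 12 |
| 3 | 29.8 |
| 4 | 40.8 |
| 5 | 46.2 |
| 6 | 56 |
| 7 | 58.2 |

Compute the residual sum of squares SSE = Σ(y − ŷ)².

SSE = 95.36

x=2: ŷ = 9·2 = 18; r = 12 − 18 = -6
x=3: ŷ = 9·3 = 27; r = 29.8 − 27 = 2.8
x=4: ŷ = 9·4 = 36; r = 40.8 − 36 = 4.8
x=5: ŷ = 9·5 = 45; r = 46.2 − 45 = 1.2
x=6: ŷ = 9·6 = 54; r = 56 − 54 = 2
x=7: ŷ = 9·7 = 63; r = 58.2 − 63 = -4.8
SSE = 36 + 7.84 + 23.04 + 1.44 + 4 + 23.04 = 95.36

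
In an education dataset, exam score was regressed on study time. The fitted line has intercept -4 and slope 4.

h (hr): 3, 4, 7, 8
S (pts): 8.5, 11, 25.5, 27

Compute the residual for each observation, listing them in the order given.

h=3: Ŝ = -4 + 4·3 = 8; r = 8.5 − 8 = 0.5
h=4: Ŝ = -4 + 4·4 = 12; r = 11 − 12 = -1
h=7: Ŝ = -4 + 4·7 = 24; r = 25.5 − 24 = 1.5
h=8: Ŝ = -4 + 4·8 = 28; r = 27 − 28 = -1

0.5, -1, 1.5, -1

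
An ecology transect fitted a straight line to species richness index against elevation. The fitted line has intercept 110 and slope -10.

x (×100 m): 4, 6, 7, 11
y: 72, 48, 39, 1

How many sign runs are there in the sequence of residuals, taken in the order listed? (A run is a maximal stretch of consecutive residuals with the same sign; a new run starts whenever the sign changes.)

x=4: ŷ = 110 − 10·4 = 70; r = 72 − 70 = 2
x=6: ŷ = 110 − 10·6 = 50; r = 48 − 50 = -2
x=7: ŷ = 110 − 10·7 = 40; r = 39 − 40 = -1
x=11: ŷ = 110 − 10·11 = 0; r = 1 − 0 = 1
Signs: + − − +
Runs: +×1, −×2, +×1 → 3

3 runs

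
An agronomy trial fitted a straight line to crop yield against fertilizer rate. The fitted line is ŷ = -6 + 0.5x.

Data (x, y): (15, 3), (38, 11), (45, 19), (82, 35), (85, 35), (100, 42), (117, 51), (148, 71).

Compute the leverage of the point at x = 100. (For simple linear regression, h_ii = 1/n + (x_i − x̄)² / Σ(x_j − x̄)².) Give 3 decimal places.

x̄ = (15 + 38 + 45 + 82 + 85 + 100 + 117 + 148)/8 = 78.75
Σ(x − x̄)² = 4064.06 + 1660.56 + 1139.06 + 10.5625 + 39.0625 + 451.562 + 1463.06 + 4795.56 = 13623.5
h = 1/8 + (21.25)²/13623.5 = 0.125 + 0.0331459 = 0.158

h = 0.158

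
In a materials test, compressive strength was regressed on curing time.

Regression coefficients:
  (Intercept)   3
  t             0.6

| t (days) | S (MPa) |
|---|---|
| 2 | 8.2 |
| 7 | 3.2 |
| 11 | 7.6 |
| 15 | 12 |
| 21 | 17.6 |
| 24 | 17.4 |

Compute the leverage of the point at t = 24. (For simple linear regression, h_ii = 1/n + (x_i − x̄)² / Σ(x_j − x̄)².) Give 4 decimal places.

t̄ = (2 + 7 + 11 + 15 + 21 + 24)/6 = 13.3333
Σ(t − t̄)² = 128.444 + 40.1111 + 5.44444 + 2.77778 + 58.7778 + 113.778 = 349.333
h = 1/6 + (10.6667)²/349.333 = 0.166667 + 0.3257 = 0.4924

h = 0.4924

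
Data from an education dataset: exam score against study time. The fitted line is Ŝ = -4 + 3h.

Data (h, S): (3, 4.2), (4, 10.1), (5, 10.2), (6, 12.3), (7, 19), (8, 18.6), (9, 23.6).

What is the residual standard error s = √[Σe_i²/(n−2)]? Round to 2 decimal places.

s = 1.73

h=3: Ŝ = -4 + 3·3 = 5; e = 4.2 − 5 = -0.8
h=4: Ŝ = -4 + 3·4 = 8; e = 10.1 − 8 = 2.1
h=5: Ŝ = -4 + 3·5 = 11; e = 10.2 − 11 = -0.8
h=6: Ŝ = -4 + 3·6 = 14; e = 12.3 − 14 = -1.7
h=7: Ŝ = -4 + 3·7 = 17; e = 19 − 17 = 2
h=8: Ŝ = -4 + 3·8 = 20; e = 18.6 − 20 = -1.4
h=9: Ŝ = -4 + 3·9 = 23; e = 23.6 − 23 = 0.6
SSE = 0.64 + 4.41 + 0.64 + 2.89 + 4 + 1.96 + 0.36 = 14.9
s = √(14.9/5) = √2.98 ≈ 1.73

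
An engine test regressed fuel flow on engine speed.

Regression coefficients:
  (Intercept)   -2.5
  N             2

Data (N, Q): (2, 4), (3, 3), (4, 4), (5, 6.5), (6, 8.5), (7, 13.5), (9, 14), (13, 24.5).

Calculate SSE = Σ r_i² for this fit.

N=2: Q̂ = -2.5 + 2·2 = 1.5; r = 4 − 1.5 = 2.5
N=3: Q̂ = -2.5 + 2·3 = 3.5; r = 3 − 3.5 = -0.5
N=4: Q̂ = -2.5 + 2·4 = 5.5; r = 4 − 5.5 = -1.5
N=5: Q̂ = -2.5 + 2·5 = 7.5; r = 6.5 − 7.5 = -1
N=6: Q̂ = -2.5 + 2·6 = 9.5; r = 8.5 − 9.5 = -1
N=7: Q̂ = -2.5 + 2·7 = 11.5; r = 13.5 − 11.5 = 2
N=9: Q̂ = -2.5 + 2·9 = 15.5; r = 14 − 15.5 = -1.5
N=13: Q̂ = -2.5 + 2·13 = 23.5; r = 24.5 − 23.5 = 1
SSE = 6.25 + 0.25 + 2.25 + 1 + 1 + 4 + 2.25 + 1 = 18

SSE = 18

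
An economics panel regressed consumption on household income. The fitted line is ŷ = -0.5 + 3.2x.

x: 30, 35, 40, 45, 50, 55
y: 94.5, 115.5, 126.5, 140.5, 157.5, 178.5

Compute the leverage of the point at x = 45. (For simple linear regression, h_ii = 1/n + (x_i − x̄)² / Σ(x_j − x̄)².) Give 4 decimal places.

h = 0.1810

x̄ = (30 + 35 + 40 + 45 + 50 + 55)/6 = 42.5
Σ(x − x̄)² = 156.25 + 56.25 + 6.25 + 6.25 + 56.25 + 156.25 = 437.5
h = 1/6 + (2.5)²/437.5 = 0.166667 + 0.0142857 = 0.1810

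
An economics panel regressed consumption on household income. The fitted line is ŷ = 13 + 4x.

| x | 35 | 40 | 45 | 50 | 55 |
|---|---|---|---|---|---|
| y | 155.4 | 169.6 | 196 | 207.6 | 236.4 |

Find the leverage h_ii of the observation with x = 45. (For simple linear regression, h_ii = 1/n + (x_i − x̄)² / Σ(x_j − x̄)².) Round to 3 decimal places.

x̄ = (35 + 40 + 45 + 50 + 55)/5 = 45
Σ(x − x̄)² = 100 + 25 + 0 + 25 + 100 = 250
h = 1/5 + (0)²/250 = 0.2 + 0 = 0.200

h = 0.200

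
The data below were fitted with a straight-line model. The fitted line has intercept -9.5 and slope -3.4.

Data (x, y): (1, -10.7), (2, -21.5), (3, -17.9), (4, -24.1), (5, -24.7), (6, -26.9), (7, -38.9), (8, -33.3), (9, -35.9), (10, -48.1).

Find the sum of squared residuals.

x=1: ŷ = -9.5 − 3.4·1 = -12.9; e = -10.7 − (-12.9) = 2.2
x=2: ŷ = -9.5 − 3.4·2 = -16.3; e = -21.5 − (-16.3) = -5.2
x=3: ŷ = -9.5 − 3.4·3 = -19.7; e = -17.9 − (-19.7) = 1.8
x=4: ŷ = -9.5 − 3.4·4 = -23.1; e = -24.1 − (-23.1) = -1
x=5: ŷ = -9.5 − 3.4·5 = -26.5; e = -24.7 − (-26.5) = 1.8
x=6: ŷ = -9.5 − 3.4·6 = -29.9; e = -26.9 − (-29.9) = 3
x=7: ŷ = -9.5 − 3.4·7 = -33.3; e = -38.9 − (-33.3) = -5.6
x=8: ŷ = -9.5 − 3.4·8 = -36.7; e = -33.3 − (-36.7) = 3.4
x=9: ŷ = -9.5 − 3.4·9 = -40.1; e = -35.9 − (-40.1) = 4.2
x=10: ŷ = -9.5 − 3.4·10 = -43.5; e = -48.1 − (-43.5) = -4.6
SSE = 4.84 + 27.04 + 3.24 + 1 + 3.24 + 9 + 31.36 + 11.56 + 17.64 + 21.16 = 130.08

SSE = 130.08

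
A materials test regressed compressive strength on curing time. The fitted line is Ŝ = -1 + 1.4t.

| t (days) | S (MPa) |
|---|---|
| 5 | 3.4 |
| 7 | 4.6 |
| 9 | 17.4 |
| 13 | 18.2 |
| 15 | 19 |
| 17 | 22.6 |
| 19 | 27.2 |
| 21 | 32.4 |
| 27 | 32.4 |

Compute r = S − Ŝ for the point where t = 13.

Ŝ = -1 + 1.4·13 = 17.2
r = 18.2 − 17.2 = 1

r = 1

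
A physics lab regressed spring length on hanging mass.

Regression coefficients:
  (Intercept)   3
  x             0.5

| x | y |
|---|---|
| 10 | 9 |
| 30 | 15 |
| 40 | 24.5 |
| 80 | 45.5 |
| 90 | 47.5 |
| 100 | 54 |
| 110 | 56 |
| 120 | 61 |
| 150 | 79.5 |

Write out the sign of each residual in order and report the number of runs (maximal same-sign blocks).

7 runs

x=10: ŷ = 3 + 0.5·10 = 8; e = 9 − 8 = 1
x=30: ŷ = 3 + 0.5·30 = 18; e = 15 − 18 = -3
x=40: ŷ = 3 + 0.5·40 = 23; e = 24.5 − 23 = 1.5
x=80: ŷ = 3 + 0.5·80 = 43; e = 45.5 − 43 = 2.5
x=90: ŷ = 3 + 0.5·90 = 48; e = 47.5 − 48 = -0.5
x=100: ŷ = 3 + 0.5·100 = 53; e = 54 − 53 = 1
x=110: ŷ = 3 + 0.5·110 = 58; e = 56 − 58 = -2
x=120: ŷ = 3 + 0.5·120 = 63; e = 61 − 63 = -2
x=150: ŷ = 3 + 0.5·150 = 78; e = 79.5 − 78 = 1.5
Signs: + − + + − + − − +
Runs: +×1, −×1, +×2, −×1, +×1, −×2, +×1 → 7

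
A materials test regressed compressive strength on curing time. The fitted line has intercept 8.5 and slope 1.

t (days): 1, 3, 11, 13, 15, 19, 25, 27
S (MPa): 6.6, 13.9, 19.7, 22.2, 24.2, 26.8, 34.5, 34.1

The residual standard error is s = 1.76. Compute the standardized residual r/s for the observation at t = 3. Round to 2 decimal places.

Ŝ = 8.5 + 3 = 11.5
r = 13.9 − 11.5 = 2.4
r/s = 2.4 / 1.76 = 1.36

1.36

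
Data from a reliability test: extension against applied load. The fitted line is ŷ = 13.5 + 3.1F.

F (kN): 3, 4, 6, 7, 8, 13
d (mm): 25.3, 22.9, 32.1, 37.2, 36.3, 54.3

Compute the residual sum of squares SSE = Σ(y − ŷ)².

F=3: ŷ = 13.5 + 3.1·3 = 22.8; r = 25.3 − 22.8 = 2.5
F=4: ŷ = 13.5 + 3.1·4 = 25.9; r = 22.9 − 25.9 = -3
F=6: ŷ = 13.5 + 3.1·6 = 32.1; r = 32.1 − 32.1 = 0
F=7: ŷ = 13.5 + 3.1·7 = 35.2; r = 37.2 − 35.2 = 2
F=8: ŷ = 13.5 + 3.1·8 = 38.3; r = 36.3 − 38.3 = -2
F=13: ŷ = 13.5 + 3.1·13 = 53.8; r = 54.3 − 53.8 = 0.5
SSE = 6.25 + 9 + 0 + 4 + 4 + 0.25 = 23.5

SSE = 23.5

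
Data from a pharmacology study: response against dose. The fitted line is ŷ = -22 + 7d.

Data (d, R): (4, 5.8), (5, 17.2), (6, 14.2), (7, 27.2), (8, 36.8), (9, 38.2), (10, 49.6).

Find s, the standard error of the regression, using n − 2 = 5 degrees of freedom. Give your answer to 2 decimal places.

s = 3.73

d=4: ŷ = -22 + 7·4 = 6; e = 5.8 − 6 = -0.2
d=5: ŷ = -22 + 7·5 = 13; e = 17.2 − 13 = 4.2
d=6: ŷ = -22 + 7·6 = 20; e = 14.2 − 20 = -5.8
d=7: ŷ = -22 + 7·7 = 27; e = 27.2 − 27 = 0.2
d=8: ŷ = -22 + 7·8 = 34; e = 36.8 − 34 = 2.8
d=9: ŷ = -22 + 7·9 = 41; e = 38.2 − 41 = -2.8
d=10: ŷ = -22 + 7·10 = 48; e = 49.6 − 48 = 1.6
SSE = 0.04 + 17.64 + 33.64 + 0.04 + 7.84 + 7.84 + 2.56 = 69.6
s = √(69.6/5) = √13.92 ≈ 3.73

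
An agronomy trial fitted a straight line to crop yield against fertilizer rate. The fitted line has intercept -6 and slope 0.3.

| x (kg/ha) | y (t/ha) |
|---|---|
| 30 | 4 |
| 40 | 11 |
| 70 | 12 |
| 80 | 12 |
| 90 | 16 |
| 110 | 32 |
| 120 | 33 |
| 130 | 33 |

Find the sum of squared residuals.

x=30: ŷ = -6 + 0.3·30 = 3; e = 4 − 3 = 1
x=40: ŷ = -6 + 0.3·40 = 6; e = 11 − 6 = 5
x=70: ŷ = -6 + 0.3·70 = 15; e = 12 − 15 = -3
x=80: ŷ = -6 + 0.3·80 = 18; e = 12 − 18 = -6
x=90: ŷ = -6 + 0.3·90 = 21; e = 16 − 21 = -5
x=110: ŷ = -6 + 0.3·110 = 27; e = 32 − 27 = 5
x=120: ŷ = -6 + 0.3·120 = 30; e = 33 − 30 = 3
x=130: ŷ = -6 + 0.3·130 = 33; e = 33 − 33 = 0
SSE = 1 + 25 + 9 + 36 + 25 + 25 + 9 + 0 = 130

SSE = 130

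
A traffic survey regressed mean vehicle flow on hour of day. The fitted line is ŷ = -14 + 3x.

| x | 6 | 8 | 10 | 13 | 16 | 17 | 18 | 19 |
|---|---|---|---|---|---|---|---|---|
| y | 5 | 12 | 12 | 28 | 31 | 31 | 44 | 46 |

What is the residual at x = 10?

ŷ = -14 + 3·10 = 16
r = 12 − 16 = -4

r = -4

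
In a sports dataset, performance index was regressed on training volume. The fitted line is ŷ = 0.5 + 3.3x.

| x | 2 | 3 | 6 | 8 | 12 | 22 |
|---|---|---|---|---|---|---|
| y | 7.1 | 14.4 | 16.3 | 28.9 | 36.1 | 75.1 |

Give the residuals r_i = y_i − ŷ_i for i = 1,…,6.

x=2: ŷ = 0.5 + 3.3·2 = 7.1; r = 7.1 − 7.1 = 0
x=3: ŷ = 0.5 + 3.3·3 = 10.4; r = 14.4 − 10.4 = 4
x=6: ŷ = 0.5 + 3.3·6 = 20.3; r = 16.3 − 20.3 = -4
x=8: ŷ = 0.5 + 3.3·8 = 26.9; r = 28.9 − 26.9 = 2
x=12: ŷ = 0.5 + 3.3·12 = 40.1; r = 36.1 − 40.1 = -4
x=22: ŷ = 0.5 + 3.3·22 = 73.1; r = 75.1 − 73.1 = 2

0, 4, -4, 2, -4, 2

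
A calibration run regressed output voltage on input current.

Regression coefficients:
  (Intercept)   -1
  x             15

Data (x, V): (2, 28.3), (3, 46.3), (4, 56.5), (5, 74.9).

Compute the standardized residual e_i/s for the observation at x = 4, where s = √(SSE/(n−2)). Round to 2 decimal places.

x=2: ŷ = -1 + 15·2 = 29; e = 28.3 − 29 = -0.7
x=3: ŷ = -1 + 15·3 = 44; e = 46.3 − 44 = 2.3
x=4: ŷ = -1 + 15·4 = 59; e = 56.5 − 59 = -2.5
x=5: ŷ = -1 + 15·5 = 74; e = 74.9 − 74 = 0.9
SSE = 0.49 + 5.29 + 6.25 + 0.81 = 12.84
s = √(12.84/2) = 2.53377
e/s = -2.5 / 2.53377 = -0.99

-0.99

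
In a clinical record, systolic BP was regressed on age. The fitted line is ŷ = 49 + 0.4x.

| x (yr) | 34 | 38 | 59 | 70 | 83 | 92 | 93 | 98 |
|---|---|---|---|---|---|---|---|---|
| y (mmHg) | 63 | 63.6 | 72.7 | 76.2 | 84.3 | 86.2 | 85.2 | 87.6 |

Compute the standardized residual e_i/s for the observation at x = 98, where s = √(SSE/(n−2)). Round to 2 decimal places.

x=34: ŷ = 49 + 0.4·34 = 62.6; e = 63 − 62.6 = 0.4
x=38: ŷ = 49 + 0.4·38 = 64.2; e = 63.6 − 64.2 = -0.6
x=59: ŷ = 49 + 0.4·59 = 72.6; e = 72.7 − 72.6 = 0.1
x=70: ŷ = 49 + 0.4·70 = 77; e = 76.2 − 77 = -0.8
x=83: ŷ = 49 + 0.4·83 = 82.2; e = 84.3 − 82.2 = 2.1
x=92: ŷ = 49 + 0.4·92 = 85.8; e = 86.2 − 85.8 = 0.4
x=93: ŷ = 49 + 0.4·93 = 86.2; e = 85.2 − 86.2 = -1
x=98: ŷ = 49 + 0.4·98 = 88.2; e = 87.6 − 88.2 = -0.6
SSE = 0.16 + 0.36 + 0.01 + 0.64 + 4.41 + 0.16 + 1 + 0.36 = 7.1
s = √(7.1/6) = 1.08781
e/s = -0.6 / 1.08781 = -0.55

-0.55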